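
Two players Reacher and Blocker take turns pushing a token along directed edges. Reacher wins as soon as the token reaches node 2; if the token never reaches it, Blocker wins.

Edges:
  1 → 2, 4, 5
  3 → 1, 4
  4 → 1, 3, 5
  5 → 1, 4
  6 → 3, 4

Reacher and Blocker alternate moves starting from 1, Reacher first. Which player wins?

Reacher

Track states (vertex, player-to-move).
A0 = {(2,Reacher), (2,Blocker)}
A1: add {(1,Reacher)}.
(1,Reacher) ∈ A1 ⇒ Reacher forces the target.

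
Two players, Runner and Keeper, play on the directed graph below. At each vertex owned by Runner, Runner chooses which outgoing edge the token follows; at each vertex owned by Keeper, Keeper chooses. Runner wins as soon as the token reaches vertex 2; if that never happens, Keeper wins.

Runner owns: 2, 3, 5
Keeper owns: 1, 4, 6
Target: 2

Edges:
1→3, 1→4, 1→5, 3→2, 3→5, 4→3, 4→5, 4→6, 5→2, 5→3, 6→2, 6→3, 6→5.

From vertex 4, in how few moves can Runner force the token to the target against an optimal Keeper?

3

A0 = {2}
A1: add {3, 5} — 3 (Runner) has 3→2; 5 (Runner) has 5→2.
A2: add {6} — 6 (Keeper): all of {2, 3, 5} already in.
A3: add {4} — 4 (Keeper): all of {3, 5, 6} already in.
4 enters the attractor at level 3, so Runner can force the target in 3 moves from there.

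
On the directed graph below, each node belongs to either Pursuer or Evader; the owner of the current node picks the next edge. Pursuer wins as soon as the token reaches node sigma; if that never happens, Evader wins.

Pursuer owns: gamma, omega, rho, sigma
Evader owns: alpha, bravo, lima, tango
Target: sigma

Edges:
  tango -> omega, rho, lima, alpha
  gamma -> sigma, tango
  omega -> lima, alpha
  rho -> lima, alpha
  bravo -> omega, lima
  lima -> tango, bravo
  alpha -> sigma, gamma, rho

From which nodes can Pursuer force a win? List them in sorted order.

A0 = {sigma}
A1: add {gamma} — gamma (Pursuer) has gamma→sigma.
A2 = A1; e.g. tango (Evader) can still go to omega. Fixed point.
Pursuer's winning region = {gamma, sigma}.

gamma, sigma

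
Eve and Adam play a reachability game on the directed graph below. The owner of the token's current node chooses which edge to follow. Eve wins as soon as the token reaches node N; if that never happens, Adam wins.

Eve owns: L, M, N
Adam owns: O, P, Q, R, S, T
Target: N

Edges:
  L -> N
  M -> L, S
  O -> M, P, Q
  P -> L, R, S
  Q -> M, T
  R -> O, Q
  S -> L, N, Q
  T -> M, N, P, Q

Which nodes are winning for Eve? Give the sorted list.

L, M, N

A0 = {N}
A1: add {L} — L (Eve) has L→N.
A2: add {M} — M (Eve) has M→L.
A3 = A2; e.g. O (Adam) can still go to P. Fixed point.
Eve's winning region = {L, M, N}.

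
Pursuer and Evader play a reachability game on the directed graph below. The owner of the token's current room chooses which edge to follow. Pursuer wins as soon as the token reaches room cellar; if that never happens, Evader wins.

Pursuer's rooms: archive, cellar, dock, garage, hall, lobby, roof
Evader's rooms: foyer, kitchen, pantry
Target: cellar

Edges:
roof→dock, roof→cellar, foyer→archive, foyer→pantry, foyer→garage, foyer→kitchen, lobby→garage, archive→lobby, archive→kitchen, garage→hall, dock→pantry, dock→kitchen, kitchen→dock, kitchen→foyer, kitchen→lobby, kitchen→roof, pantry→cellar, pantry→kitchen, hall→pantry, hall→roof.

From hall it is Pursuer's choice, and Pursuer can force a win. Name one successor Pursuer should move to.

A0 = {cellar}
A1: add {roof} — roof (Pursuer) has roof→cellar.
A2: add {hall} — hall (Pursuer) has hall→roof.
A3: add {garage} — garage (Pursuer) has garage→hall.
A4: add {lobby} — lobby (Pursuer) has lobby→garage.
A5: add {archive} — archive (Pursuer) has archive→lobby.
A6 = A5; e.g. dock (Pursuer) has no edge into A5. Fixed point.
From hall, successor roof is in the attractor (rank 1); the other successor pantry is not.

roof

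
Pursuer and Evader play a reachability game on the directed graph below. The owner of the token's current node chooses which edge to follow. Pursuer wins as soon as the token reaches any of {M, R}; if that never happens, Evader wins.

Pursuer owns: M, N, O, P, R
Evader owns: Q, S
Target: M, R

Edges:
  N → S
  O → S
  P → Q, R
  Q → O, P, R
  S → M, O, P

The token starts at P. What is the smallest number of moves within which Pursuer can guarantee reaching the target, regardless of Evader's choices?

1

A0 = {M, R}
A1: add {P} — P (Pursuer) has P→R.
A2 = A1; e.g. N (Pursuer) has no edge into A1. Fixed point.
P enters the attractor at level 1, so Pursuer can force the target in 1 move from there.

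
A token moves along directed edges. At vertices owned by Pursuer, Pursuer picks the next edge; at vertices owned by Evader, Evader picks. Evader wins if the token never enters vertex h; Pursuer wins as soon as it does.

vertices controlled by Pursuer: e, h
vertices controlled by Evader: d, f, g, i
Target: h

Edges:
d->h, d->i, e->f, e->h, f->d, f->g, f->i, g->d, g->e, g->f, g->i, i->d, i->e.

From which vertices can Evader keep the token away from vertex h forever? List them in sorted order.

d, f, g, i

A0 = {h}
A1: add {e} — e (Pursuer) has e→h.
A2 = A1; e.g. d (Evader) can still go to i. Fixed point.
Pursuer's attractor = {e, h}; Evader avoids the target exactly from the complement.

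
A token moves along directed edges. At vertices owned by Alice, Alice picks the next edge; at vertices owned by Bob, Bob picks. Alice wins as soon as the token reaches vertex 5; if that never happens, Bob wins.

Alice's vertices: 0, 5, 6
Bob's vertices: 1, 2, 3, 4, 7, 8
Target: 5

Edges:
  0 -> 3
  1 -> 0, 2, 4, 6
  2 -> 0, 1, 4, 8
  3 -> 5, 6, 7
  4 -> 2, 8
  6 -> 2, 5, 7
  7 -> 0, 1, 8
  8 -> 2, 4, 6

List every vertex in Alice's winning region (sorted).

5, 6

A0 = {5}
A1: add {6} — 6 (Alice) has 6→5.
A2 = A1; e.g. 0 (Alice) has no edge into A1. Fixed point.
Alice's winning region = {5, 6}.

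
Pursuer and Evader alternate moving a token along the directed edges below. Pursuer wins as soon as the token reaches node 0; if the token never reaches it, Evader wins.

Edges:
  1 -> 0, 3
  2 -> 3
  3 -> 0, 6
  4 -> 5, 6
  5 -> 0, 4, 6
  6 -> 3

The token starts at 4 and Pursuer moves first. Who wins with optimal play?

Track states (vertex, player-to-move).
A0 = {(0,Pursuer), (0,Evader)}
A1: add {(1,Pursuer), (3,Pursuer), (5,Pursuer)}.
A2: add {(1,Evader), (2,Evader), (6,Evader)}.
A3: add {(4,Pursuer)}.
(4,Pursuer) ∈ A3 ⇒ Pursuer forces the target.

Pursuer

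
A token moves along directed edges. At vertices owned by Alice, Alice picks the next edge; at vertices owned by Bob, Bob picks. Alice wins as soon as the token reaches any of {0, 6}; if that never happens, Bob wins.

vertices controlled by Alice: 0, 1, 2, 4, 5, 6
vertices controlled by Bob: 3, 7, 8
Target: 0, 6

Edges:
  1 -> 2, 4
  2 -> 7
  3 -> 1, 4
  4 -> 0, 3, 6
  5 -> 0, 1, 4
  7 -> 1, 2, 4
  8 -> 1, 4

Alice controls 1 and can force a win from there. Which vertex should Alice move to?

4

A0 = {0, 6}
A1: add {4, 5} — 4 (Alice) has 4→0; 5 (Alice) has 5→0.
A2: add {1} — 1 (Alice) has 1→4.
A3: add {3, 8} — 3 (Bob): all of {1, 4} already in; 8 (Bob): all of {1, 4} already in.
A4 = A3; e.g. 2 (Alice) has no edge into A3. Fixed point.
From 1, successor 4 is in the attractor (rank 1); the other successor 2 is not.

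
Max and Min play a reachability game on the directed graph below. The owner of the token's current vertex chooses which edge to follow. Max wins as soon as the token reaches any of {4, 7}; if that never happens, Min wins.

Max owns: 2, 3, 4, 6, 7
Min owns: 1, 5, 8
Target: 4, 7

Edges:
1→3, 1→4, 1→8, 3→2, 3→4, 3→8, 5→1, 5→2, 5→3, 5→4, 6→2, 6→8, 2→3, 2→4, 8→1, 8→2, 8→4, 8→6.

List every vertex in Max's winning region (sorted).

A0 = {4, 7}
A1: add {2, 3} — 2 (Max) has 2→4; 3 (Max) has 3→4.
A2: add {6} — 6 (Max) has 6→2.
A3 = A2; e.g. 1 (Min) can still go to 8. Fixed point.
Max's winning region = {2, 3, 4, 6, 7}.

2, 3, 4, 6, 7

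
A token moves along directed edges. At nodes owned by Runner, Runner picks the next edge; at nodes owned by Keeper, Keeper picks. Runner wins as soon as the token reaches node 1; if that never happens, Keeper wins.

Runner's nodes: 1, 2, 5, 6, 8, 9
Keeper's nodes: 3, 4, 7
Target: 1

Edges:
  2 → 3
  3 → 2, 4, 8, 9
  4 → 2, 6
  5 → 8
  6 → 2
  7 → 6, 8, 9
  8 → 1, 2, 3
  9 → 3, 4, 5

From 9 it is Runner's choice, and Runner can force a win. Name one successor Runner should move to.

5

A0 = {1}
A1: add {8} — 8 (Runner) has 8→1.
A2: add {5} — 5 (Runner) has 5→8.
A3: add {9} — 9 (Runner) has 9→5.
A4 = A3; e.g. 2 (Runner) has no edge into A3. Fixed point.
From 9, successor 5 is in the attractor (rank 2); the other successors 3, 4 are not.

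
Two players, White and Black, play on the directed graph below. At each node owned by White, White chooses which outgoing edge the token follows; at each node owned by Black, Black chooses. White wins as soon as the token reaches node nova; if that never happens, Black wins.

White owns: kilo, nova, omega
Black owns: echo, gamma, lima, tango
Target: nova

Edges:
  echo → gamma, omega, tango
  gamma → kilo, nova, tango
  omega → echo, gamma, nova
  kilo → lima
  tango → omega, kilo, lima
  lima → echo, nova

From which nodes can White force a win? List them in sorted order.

nova, omega

A0 = {nova}
A1: add {omega} — omega (White) has omega→nova.
A2 = A1; e.g. echo (Black) can still go to gamma. Fixed point.
White's winning region = {nova, omega}.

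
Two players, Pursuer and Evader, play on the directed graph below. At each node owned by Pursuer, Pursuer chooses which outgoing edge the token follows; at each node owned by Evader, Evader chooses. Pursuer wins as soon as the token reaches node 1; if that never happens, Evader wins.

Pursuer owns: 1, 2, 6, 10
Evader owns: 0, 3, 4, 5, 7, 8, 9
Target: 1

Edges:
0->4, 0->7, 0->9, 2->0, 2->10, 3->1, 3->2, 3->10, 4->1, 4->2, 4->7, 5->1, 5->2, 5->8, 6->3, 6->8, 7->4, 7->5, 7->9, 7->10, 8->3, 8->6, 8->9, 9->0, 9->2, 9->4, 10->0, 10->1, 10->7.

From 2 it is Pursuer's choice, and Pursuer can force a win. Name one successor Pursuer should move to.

A0 = {1}
A1: add {10} — 10 (Pursuer) has 10→1.
A2: add {2} — 2 (Pursuer) has 2→10.
A3: add {3} — 3 (Evader): all of {1, 2, 10} already in.
A4: add {6} — 6 (Pursuer) has 6→3.
A5 = A4; e.g. 0 (Evader) can still go to 4. Fixed point.
From 2, successor 10 is in the attractor (rank 1); the other successor 0 is not.

10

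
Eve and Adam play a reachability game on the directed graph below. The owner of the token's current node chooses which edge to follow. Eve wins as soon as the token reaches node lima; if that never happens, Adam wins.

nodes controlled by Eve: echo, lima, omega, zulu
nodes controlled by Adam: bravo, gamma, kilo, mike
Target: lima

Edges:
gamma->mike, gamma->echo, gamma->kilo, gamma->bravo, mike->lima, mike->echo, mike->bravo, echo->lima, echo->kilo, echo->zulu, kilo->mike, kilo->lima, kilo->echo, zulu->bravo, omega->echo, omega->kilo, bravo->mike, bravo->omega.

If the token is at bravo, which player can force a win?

A0 = {lima}
A1: add {echo} — echo (Eve) has echo→lima.
A2: add {omega} — omega (Eve) has omega→echo.
A3 = A2; e.g. gamma (Adam) can still go to mike. Fixed point.
bravo never enters the attractor, so Adam can avoid the target forever.

Adam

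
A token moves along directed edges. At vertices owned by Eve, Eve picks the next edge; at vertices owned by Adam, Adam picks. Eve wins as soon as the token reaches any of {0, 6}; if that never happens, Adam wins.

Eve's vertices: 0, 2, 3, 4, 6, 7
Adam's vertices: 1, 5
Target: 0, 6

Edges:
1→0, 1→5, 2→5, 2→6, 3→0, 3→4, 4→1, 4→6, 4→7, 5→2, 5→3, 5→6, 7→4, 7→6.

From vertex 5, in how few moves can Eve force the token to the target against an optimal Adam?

A0 = {0, 6}
A1: add {2, 3, 4, 7} — 2 (Eve) has 2→6; 3 (Eve) has 3→0; 4 (Eve) has 4→6; 7 (Eve) has 7→6.
A2: add {5} — 5 (Adam): all of {2, 3, 6} already in.
5 enters the attractor at level 2, so Eve can force the target in 2 moves from there.

2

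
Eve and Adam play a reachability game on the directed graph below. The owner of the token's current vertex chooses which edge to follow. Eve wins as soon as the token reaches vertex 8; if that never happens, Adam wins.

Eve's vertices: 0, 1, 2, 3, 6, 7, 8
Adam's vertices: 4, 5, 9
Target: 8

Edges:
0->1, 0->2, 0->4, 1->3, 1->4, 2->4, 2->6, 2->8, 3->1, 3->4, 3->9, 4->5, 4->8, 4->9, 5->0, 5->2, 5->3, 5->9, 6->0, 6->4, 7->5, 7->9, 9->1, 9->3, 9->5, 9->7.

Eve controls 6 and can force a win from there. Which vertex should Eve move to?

A0 = {8}
A1: add {2} — 2 (Eve) has 2→8.
A2: add {0} — 0 (Eve) has 0→2.
A3: add {6} — 6 (Eve) has 6→0.
A4 = A3; e.g. 1 (Eve) has no edge into A3. Fixed point.
From 6, successor 0 is in the attractor (rank 2); the other successor 4 is not.

0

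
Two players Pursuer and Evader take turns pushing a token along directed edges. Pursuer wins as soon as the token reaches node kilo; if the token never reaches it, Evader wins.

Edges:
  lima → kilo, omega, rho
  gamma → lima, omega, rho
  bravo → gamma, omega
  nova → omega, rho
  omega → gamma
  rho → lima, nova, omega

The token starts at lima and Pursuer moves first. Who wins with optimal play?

Track states (vertex, player-to-move).
A0 = {(kilo,Pursuer), (kilo,Evader)}
A1: add {(lima,Pursuer)}.
(lima,Pursuer) ∈ A1 ⇒ Pursuer forces the target.

Pursuer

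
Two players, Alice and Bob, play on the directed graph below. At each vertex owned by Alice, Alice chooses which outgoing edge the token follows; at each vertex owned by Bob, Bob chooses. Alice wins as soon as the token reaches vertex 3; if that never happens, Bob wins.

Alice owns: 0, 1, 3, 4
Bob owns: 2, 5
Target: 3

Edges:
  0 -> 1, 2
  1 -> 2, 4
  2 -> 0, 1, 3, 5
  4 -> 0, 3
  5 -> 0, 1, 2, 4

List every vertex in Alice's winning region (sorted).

0, 1, 3, 4

A0 = {3}
A1: add {4} — 4 (Alice) has 4→3.
A2: add {1} — 1 (Alice) has 1→4.
A3: add {0} — 0 (Alice) has 0→1.
A4 = A3; e.g. 2 (Bob) can still go to 5. Fixed point.
Alice's winning region = {0, 1, 3, 4}.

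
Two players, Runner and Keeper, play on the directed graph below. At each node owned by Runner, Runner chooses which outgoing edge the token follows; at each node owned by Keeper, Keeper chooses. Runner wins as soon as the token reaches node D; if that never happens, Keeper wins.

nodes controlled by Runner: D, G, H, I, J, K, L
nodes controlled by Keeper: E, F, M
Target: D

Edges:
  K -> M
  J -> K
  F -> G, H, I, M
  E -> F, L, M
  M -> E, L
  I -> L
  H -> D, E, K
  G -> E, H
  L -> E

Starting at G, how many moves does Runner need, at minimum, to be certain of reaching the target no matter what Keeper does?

2

A0 = {D}
A1: add {H} — H (Runner) has H→D.
A2: add {G} — G (Runner) has G→H.
A3 = A2; e.g. E (Keeper) can still go to F. Fixed point.
G enters the attractor at level 2, so Runner can force the target in 2 moves from there.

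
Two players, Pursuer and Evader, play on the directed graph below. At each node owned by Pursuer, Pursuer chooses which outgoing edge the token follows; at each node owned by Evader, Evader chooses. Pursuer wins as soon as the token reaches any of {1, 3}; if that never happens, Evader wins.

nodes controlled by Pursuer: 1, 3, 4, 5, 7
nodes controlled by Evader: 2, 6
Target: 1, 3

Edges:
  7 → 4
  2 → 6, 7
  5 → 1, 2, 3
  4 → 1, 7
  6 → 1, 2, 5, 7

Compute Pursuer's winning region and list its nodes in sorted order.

1, 3, 4, 5, 7

A0 = {1, 3}
A1: add {4, 5} — 4 (Pursuer) has 4→1; 5 (Pursuer) has 5→1.
A2: add {7} — 7 (Pursuer) has 7→4.
A3 = A2; e.g. 2 (Evader) can still go to 6. Fixed point.
Pursuer's winning region = {1, 3, 4, 5, 7}.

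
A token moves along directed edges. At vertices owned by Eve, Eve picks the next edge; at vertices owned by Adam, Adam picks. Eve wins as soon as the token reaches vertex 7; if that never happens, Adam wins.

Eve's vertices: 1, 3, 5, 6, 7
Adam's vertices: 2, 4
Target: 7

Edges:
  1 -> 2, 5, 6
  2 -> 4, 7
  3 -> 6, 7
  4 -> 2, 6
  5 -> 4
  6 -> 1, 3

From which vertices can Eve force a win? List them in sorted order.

1, 3, 6, 7

A0 = {7}
A1: add {3} — 3 (Eve) has 3→7.
A2: add {6} — 6 (Eve) has 6→3.
A3: add {1} — 1 (Eve) has 1→6.
A4 = A3; e.g. 2 (Adam) can still go to 4. Fixed point.
Eve's winning region = {1, 3, 6, 7}.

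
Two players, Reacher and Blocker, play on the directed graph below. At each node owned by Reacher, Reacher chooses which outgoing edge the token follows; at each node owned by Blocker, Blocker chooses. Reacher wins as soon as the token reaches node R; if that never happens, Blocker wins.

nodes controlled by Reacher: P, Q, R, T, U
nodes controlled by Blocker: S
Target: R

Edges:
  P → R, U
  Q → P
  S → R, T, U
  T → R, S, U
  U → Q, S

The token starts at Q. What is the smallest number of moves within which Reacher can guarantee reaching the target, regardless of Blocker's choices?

2

A0 = {R}
A1: add {P, T} — P (Reacher) has P→R; T (Reacher) has T→R.
A2: add {Q} — Q (Reacher) has Q→P.
Q enters the attractor at level 2, so Reacher can force the target in 2 moves from there.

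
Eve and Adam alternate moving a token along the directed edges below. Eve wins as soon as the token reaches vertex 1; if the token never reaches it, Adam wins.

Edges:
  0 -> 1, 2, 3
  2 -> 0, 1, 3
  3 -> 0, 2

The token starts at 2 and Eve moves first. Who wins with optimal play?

Eve

Track states (vertex, player-to-move).
A0 = {(1,Eve), (1,Adam)}
A1: add {(0,Eve), (2,Eve)}.
(2,Eve) ∈ A1 ⇒ Eve forces the target.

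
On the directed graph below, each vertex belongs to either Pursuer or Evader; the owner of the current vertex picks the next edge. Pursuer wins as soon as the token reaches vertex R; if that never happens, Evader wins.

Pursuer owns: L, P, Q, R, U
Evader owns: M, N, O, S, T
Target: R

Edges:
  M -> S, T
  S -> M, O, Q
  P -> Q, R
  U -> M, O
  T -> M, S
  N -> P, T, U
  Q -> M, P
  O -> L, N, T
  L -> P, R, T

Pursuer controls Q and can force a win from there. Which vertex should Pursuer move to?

P

A0 = {R}
A1: add {L, P} — L (Pursuer) has L→R; P (Pursuer) has P→R.
A2: add {Q} — Q (Pursuer) has Q→P.
A3 = A2; e.g. M (Evader) can still go to S. Fixed point.
From Q, successor P is in the attractor (rank 1); the other successor M is not.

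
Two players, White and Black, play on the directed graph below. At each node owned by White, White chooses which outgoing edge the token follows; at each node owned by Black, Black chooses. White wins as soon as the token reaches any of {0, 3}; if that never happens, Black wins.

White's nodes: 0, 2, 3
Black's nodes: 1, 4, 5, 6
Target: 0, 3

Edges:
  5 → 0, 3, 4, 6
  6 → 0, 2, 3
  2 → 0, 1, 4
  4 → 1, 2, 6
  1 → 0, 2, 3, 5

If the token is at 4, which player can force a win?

A0 = {0, 3}
A1: add {2} — 2 (White) has 2→0.
A2: add {6} — 6 (Black): all of {0, 2, 3} already in.
A3 = A2; e.g. 1 (Black) can still go to 5. Fixed point.
4 never enters the attractor, so Black can avoid the target forever.

Black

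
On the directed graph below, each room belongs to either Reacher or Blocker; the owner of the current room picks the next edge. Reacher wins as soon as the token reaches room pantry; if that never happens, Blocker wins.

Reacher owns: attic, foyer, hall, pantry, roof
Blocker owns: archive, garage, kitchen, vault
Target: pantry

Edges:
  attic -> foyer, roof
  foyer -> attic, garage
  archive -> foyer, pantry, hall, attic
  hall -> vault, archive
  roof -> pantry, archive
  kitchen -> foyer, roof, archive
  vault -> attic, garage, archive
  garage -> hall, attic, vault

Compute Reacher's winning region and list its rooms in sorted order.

attic, foyer, pantry, roof

A0 = {pantry}
A1: add {roof} — roof (Reacher) has roof→pantry.
A2: add {attic} — attic (Reacher) has attic→roof.
A3: add {foyer} — foyer (Reacher) has foyer→attic.
A4 = A3; e.g. hall (Reacher) has no edge into A3. Fixed point.
Reacher's winning region = {attic, foyer, pantry, roof}.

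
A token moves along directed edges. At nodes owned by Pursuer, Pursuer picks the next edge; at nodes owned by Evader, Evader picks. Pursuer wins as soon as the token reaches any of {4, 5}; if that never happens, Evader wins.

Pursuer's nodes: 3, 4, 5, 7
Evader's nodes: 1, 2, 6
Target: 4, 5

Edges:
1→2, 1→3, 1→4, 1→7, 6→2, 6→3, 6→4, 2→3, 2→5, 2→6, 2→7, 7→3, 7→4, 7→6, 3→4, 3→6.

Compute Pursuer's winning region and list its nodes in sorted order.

3, 4, 5, 7

A0 = {4, 5}
A1: add {3, 7} — 3 (Pursuer) has 3→4; 7 (Pursuer) has 7→4.
A2 = A1; e.g. 1 (Evader) can still go to 2. Fixed point.
Pursuer's winning region = {3, 4, 5, 7}.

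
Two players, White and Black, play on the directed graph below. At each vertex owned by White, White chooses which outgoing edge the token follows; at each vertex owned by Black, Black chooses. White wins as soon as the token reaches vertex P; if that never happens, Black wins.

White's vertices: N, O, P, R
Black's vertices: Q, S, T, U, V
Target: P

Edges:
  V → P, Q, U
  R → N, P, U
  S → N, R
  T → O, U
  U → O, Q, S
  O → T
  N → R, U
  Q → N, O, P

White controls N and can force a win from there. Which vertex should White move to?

R

A0 = {P}
A1: add {R} — R (White) has R→P.
A2: add {N} — N (White) has N→R.
A3: add {S} — S (Black): all of {N, R} already in.
A4 = A3; e.g. O (White) has no edge into A3. Fixed point.
From N, successor R is in the attractor (rank 1); the other successor U is not.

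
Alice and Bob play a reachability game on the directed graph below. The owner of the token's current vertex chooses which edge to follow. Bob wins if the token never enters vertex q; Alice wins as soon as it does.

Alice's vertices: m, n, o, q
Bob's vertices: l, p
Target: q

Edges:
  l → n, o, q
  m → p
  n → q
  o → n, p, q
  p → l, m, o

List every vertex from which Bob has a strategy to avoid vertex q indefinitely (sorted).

A0 = {q}
A1: add {n, o} — n (Alice) has n→q; o (Alice) has o→q.
A2: add {l} — l (Bob): all of {n, o, q} already in.
A3 = A2; e.g. m (Alice) has no edge into A2. Fixed point.
Alice's attractor = {l, n, o, q}; Bob avoids the target exactly from the complement.

m, p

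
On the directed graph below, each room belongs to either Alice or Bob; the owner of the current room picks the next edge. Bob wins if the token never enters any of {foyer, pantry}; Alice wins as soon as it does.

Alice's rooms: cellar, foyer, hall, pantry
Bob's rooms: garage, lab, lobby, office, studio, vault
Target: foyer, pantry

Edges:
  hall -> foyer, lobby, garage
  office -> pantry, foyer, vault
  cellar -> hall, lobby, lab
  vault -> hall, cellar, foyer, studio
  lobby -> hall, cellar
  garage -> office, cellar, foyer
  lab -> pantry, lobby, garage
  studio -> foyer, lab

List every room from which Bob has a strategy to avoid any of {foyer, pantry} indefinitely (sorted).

garage, lab, office, studio, vault

A0 = {foyer, pantry}
A1: add {hall} — hall (Alice) has hall→foyer.
A2: add {cellar} — cellar (Alice) has cellar→hall.
A3: add {lobby} — lobby (Bob): all of {hall, cellar} already in.
A4 = A3; e.g. office (Bob) can still go to vault. Fixed point.
Alice's attractor = {cellar, foyer, hall, lobby, pantry}; Bob avoids the target exactly from the complement.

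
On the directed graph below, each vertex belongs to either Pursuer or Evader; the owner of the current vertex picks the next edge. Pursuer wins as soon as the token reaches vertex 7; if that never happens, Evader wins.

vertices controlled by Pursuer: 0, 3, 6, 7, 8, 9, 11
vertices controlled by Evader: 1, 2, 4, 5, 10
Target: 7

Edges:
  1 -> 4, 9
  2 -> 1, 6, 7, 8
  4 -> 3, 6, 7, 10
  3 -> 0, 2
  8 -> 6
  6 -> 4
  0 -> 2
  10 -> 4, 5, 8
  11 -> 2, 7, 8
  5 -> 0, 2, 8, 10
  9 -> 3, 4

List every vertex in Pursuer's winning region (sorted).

7, 11

A0 = {7}
A1: add {11} — 11 (Pursuer) has 11→7.
A2 = A1; e.g. 0 (Pursuer) has no edge into A1. Fixed point.
Pursuer's winning region = {7, 11}.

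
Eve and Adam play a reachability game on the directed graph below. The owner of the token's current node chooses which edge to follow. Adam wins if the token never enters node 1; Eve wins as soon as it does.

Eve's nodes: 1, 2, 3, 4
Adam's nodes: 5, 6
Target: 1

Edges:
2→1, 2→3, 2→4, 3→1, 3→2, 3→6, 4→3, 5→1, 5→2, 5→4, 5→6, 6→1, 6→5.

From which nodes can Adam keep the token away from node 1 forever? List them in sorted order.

A0 = {1}
A1: add {2, 3} — 2 (Eve) has 2→1; 3 (Eve) has 3→1.
A2: add {4} — 4 (Eve) has 4→3.
A3 = A2; e.g. 5 (Adam) can still go to 6. Fixed point.
Eve's attractor = {1, 2, 3, 4}; Adam avoids the target exactly from the complement.

5, 6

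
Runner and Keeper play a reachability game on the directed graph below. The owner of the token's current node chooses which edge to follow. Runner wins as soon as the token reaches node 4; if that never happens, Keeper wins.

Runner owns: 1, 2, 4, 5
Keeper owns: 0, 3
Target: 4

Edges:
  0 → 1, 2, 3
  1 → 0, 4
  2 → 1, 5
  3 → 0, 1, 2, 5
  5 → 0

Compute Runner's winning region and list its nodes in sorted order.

A0 = {4}
A1: add {1} — 1 (Runner) has 1→4.
A2: add {2} — 2 (Runner) has 2→1.
A3 = A2; e.g. 0 (Keeper) can still go to 3. Fixed point.
Runner's winning region = {1, 2, 4}.

1, 2, 4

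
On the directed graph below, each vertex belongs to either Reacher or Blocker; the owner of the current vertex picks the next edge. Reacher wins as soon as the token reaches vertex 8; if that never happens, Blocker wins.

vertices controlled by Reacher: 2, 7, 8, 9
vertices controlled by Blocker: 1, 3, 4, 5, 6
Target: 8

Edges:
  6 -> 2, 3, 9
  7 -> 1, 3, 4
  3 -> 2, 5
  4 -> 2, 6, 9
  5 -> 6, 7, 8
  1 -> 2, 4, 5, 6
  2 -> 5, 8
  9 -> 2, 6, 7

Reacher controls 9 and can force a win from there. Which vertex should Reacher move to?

2

A0 = {8}
A1: add {2} — 2 (Reacher) has 2→8.
A2: add {9} — 9 (Reacher) has 9→2.
A3 = A2; e.g. 1 (Blocker) can still go to 4. Fixed point.
From 9, successor 2 is in the attractor (rank 1); the other successors 6, 7 are not.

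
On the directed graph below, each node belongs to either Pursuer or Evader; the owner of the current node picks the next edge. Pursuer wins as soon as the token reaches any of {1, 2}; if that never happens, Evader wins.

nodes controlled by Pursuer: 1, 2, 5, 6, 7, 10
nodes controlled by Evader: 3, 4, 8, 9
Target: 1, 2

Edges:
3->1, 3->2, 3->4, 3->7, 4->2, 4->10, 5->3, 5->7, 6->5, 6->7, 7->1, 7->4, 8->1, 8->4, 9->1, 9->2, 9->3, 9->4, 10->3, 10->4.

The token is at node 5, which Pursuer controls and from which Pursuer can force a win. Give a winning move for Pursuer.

7

A0 = {1, 2}
A1: add {7} — 7 (Pursuer) has 7→1.
A2: add {5, 6} — 5 (Pursuer) has 5→7; 6 (Pursuer) has 6→7.
A3 = A2; e.g. 3 (Evader) can still go to 4. Fixed point.
From 5, successor 7 is in the attractor (rank 1); the other successor 3 is not.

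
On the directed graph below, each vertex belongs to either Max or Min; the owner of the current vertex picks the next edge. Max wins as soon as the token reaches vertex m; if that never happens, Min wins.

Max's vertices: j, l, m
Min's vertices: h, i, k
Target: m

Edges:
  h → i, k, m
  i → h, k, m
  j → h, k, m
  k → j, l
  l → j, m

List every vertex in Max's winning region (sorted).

j, k, l, m

A0 = {m}
A1: add {j, l} — j (Max) has j→m; l (Max) has l→m.
A2: add {k} — k (Min): all of {j, l} already in.
A3 = A2; e.g. h (Min) can still go to i. Fixed point.
Max's winning region = {j, k, l, m}.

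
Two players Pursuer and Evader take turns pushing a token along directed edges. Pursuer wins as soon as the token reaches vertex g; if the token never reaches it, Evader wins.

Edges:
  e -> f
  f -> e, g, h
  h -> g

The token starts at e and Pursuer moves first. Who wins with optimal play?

Track states (vertex, player-to-move).
A0 = {(g,Pursuer), (g,Evader)}
A1: add {(f,Pursuer), (h,Pursuer), (h,Evader)}.
A2: add {(e,Evader)}.
A3 = A2; e.g. (e,Pursuer) stays out. (e,Pursuer) never enters ⇒ Evader avoids the target.

Evader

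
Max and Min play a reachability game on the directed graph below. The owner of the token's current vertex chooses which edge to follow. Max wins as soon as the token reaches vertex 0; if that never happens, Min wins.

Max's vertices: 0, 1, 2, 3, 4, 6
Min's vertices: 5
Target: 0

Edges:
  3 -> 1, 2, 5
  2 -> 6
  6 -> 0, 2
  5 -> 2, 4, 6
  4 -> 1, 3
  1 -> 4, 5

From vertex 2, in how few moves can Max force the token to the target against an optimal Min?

A0 = {0}
A1: add {6} — 6 (Max) has 6→0.
A2: add {2} — 2 (Max) has 2→6.
2 enters the attractor at level 2, so Max can force the target in 2 moves from there.

2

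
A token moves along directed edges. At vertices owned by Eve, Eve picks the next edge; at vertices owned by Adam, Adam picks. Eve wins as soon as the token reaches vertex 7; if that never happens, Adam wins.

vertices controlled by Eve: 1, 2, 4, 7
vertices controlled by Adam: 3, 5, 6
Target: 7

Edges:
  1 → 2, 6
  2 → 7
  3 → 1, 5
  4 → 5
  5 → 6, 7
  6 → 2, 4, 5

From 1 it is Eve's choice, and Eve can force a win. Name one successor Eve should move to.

A0 = {7}
A1: add {2} — 2 (Eve) has 2→7.
A2: add {1} — 1 (Eve) has 1→2.
A3 = A2; e.g. 3 (Adam) can still go to 5. Fixed point.
From 1, successor 2 is in the attractor (rank 1); the other successor 6 is not.

2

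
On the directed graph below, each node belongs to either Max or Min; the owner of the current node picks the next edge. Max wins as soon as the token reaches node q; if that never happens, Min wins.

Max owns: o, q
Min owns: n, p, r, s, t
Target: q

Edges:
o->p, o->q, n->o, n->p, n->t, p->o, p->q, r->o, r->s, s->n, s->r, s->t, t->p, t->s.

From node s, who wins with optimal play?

A0 = {q}
A1: add {o} — o (Max) has o→q.
A2: add {p} — p (Min): all of {o, q} already in.
A3 = A2; e.g. n (Min) can still go to t. Fixed point.
s never enters the attractor, so Min can avoid the target forever.

Min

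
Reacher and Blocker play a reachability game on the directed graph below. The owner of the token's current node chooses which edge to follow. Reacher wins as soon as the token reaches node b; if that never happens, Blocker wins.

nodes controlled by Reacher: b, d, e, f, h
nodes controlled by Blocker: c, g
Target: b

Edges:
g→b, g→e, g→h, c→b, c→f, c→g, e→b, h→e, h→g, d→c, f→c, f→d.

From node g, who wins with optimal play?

Reacher

A0 = {b}
A1: add {e} — e (Reacher) has e→b.
A2: add {h} — h (Reacher) has h→e.
A3: add {g} — g (Blocker): all of {b, e, h} already in.
A4 = A3; e.g. c (Blocker) can still go to f. Fixed point.
g ∈ A3, so Reacher can force the target.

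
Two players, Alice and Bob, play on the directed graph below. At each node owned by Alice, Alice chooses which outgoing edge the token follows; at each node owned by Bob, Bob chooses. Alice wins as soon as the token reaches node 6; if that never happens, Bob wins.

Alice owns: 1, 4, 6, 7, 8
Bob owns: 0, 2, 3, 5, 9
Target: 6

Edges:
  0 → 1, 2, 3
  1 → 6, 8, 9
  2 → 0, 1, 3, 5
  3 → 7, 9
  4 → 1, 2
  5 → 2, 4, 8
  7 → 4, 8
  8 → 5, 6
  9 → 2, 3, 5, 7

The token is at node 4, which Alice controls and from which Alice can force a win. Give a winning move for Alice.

1

A0 = {6}
A1: add {1, 8} — 1 (Alice) has 1→6; 8 (Alice) has 8→6.
A2: add {4, 7} — 4 (Alice) has 4→1; 7 (Alice) has 7→8.
A3 = A2; e.g. 0 (Bob) can still go to 2. Fixed point.
From 4, successor 1 is in the attractor (rank 1); the other successor 2 is not.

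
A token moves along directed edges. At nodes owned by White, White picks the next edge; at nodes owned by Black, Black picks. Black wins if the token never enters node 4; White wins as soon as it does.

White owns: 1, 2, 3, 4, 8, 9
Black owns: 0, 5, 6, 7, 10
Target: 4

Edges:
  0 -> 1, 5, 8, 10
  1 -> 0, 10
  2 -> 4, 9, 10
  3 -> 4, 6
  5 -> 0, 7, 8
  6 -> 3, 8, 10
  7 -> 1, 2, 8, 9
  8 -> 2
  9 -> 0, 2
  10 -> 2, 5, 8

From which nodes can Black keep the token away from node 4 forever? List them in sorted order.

0, 1, 5, 6, 7, 10

A0 = {4}
A1: add {2, 3} — 2 (White) has 2→4; 3 (White) has 3→4.
A2: add {8, 9} — 8 (White) has 8→2; 9 (White) has 9→2.
A3 = A2; e.g. 0 (Black) can still go to 1. Fixed point.
White's attractor = {2, 3, 4, 8, 9}; Black avoids the target exactly from the complement.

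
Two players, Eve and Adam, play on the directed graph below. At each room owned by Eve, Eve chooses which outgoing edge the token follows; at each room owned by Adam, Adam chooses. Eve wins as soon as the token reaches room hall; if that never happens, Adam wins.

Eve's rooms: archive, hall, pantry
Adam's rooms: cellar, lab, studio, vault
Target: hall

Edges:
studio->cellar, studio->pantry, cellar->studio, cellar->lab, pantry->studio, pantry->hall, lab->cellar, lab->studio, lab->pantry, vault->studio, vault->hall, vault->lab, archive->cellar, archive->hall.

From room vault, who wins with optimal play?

Adam

A0 = {hall}
A1: add {archive, pantry} — archive (Eve) has archive→hall; pantry (Eve) has pantry→hall.
A2 = A1; e.g. cellar (Adam) can still go to studio. Fixed point.
vault never enters the attractor, so Adam can avoid the target forever.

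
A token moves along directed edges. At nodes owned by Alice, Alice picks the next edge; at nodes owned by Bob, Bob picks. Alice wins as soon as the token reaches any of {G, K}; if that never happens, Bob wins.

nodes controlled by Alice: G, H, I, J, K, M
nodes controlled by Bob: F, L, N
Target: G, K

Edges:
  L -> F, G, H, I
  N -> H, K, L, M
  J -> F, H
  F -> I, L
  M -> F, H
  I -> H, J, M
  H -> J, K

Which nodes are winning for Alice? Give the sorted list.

A0 = {G, K}
A1: add {H} — H (Alice) has H→K.
A2: add {I, J, M} — I (Alice) has I→H; J (Alice) has J→H; M (Alice) has M→H.
A3 = A2; e.g. F (Bob) can still go to L. Fixed point.
Alice's winning region = {G, H, I, J, K, M}.

G, H, I, J, K, M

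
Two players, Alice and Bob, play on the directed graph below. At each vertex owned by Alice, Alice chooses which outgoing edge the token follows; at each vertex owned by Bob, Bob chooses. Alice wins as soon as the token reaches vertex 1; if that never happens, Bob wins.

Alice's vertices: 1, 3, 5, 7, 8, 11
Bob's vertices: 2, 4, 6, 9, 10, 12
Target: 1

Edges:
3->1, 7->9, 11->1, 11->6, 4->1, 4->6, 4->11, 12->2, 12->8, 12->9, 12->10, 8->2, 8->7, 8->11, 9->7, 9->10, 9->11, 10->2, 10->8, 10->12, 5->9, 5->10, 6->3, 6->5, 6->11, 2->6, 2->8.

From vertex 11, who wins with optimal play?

Alice

A0 = {1}
A1: add {3, 11} — 3 (Alice) has 3→1; 11 (Alice) has 11→1.
11 ∈ A1, so Alice can force the target.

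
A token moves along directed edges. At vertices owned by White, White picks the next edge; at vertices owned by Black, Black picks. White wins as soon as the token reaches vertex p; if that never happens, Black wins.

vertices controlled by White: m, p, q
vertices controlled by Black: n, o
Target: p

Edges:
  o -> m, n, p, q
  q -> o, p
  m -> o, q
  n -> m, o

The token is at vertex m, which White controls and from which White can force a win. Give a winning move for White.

q

A0 = {p}
A1: add {q} — q (White) has q→p.
A2: add {m} — m (White) has m→q.
A3 = A2; e.g. n (Black) can still go to o. Fixed point.
From m, successor q is in the attractor (rank 1); the other successor o is not.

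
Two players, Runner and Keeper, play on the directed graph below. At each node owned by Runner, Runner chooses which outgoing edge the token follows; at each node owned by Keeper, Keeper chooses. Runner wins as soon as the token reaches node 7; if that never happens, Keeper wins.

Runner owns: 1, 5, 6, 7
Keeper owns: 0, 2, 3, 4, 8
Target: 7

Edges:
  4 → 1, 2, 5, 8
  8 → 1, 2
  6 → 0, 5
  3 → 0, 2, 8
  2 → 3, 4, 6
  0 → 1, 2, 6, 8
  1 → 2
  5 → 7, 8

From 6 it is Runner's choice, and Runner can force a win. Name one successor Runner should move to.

5

A0 = {7}
A1: add {5} — 5 (Runner) has 5→7.
A2: add {6} — 6 (Runner) has 6→5.
A3 = A2; e.g. 0 (Keeper) can still go to 1. Fixed point.
From 6, successor 5 is in the attractor (rank 1); the other successor 0 is not.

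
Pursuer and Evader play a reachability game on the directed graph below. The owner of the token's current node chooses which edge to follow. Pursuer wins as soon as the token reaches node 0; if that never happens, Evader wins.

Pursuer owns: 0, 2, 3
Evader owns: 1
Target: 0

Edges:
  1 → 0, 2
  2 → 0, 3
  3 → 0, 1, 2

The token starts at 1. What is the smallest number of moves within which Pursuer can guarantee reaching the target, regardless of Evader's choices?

A0 = {0}
A1: add {2, 3} — 2 (Pursuer) has 2→0; 3 (Pursuer) has 3→0.
A2: add {1} — 1 (Evader): all of {0, 2} already in.
A2 = all vertices. Fixed point.
1 enters the attractor at level 2, so Pursuer can force the target in 2 moves from there.

2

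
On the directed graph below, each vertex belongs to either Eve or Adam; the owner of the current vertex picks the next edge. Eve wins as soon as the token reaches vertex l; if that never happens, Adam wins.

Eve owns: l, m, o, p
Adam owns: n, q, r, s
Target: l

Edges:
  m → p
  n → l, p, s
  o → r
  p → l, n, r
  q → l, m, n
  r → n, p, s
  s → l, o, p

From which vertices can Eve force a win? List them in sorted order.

A0 = {l}
A1: add {p} — p (Eve) has p→l.
A2: add {m} — m (Eve) has m→p.
A3 = A2; e.g. n (Adam) can still go to s. Fixed point.
Eve's winning region = {l, m, p}.

l, m, p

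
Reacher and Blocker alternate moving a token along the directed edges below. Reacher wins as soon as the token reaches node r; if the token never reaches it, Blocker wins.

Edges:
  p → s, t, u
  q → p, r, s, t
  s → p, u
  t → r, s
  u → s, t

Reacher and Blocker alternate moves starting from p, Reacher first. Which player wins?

Blocker

Track states (vertex, player-to-move).
A0 = {(r,Reacher), (r,Blocker)}
A1: add {(q,Reacher), (t,Reacher)}.
A2 = A1; e.g. (p,Reacher) stays out. (p,Reacher) never enters ⇒ Blocker avoids the target.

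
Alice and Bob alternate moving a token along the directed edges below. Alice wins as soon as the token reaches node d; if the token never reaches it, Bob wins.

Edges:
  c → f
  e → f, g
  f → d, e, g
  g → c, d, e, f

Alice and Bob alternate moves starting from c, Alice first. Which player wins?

Track states (vertex, player-to-move).
A0 = {(d,Alice), (d,Bob)}
A1: add {(f,Alice), (g,Alice)}.
A2: add {(c,Bob), (e,Bob)}.
A3 = A2; e.g. (c,Alice) stays out. (c,Alice) never enters ⇒ Bob avoids the target.

Bob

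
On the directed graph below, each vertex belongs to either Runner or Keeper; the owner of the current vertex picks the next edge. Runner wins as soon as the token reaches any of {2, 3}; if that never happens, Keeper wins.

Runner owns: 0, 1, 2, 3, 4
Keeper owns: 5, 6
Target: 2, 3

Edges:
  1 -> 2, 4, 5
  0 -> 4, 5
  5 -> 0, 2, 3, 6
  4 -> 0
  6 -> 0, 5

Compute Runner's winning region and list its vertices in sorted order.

A0 = {2, 3}
A1: add {1} — 1 (Runner) has 1→2.
A2 = A1; e.g. 0 (Runner) has no edge into A1. Fixed point.
Runner's winning region = {1, 2, 3}.

1, 2, 3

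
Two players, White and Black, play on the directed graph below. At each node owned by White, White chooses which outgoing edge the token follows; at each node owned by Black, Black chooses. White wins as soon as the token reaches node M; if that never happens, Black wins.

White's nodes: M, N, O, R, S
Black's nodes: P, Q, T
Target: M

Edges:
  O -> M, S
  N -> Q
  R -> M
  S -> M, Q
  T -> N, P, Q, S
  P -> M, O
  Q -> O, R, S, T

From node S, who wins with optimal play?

A0 = {M}
A1: add {O, R, S} — O (White) has O→M; R (White) has R→M; S (White) has S→M.
S ∈ A1, so White can force the target.

White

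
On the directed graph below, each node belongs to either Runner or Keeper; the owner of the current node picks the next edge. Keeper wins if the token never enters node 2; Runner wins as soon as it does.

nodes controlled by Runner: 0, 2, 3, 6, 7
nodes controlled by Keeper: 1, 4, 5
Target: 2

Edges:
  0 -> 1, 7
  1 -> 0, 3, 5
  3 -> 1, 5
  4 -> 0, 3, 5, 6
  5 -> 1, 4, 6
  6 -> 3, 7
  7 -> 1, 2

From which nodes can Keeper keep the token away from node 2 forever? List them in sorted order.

1, 3, 4, 5

A0 = {2}
A1: add {7} — 7 (Runner) has 7→2.
A2: add {0, 6} — 0 (Runner) has 0→7; 6 (Runner) has 6→7.
A3 = A2; e.g. 1 (Keeper) can still go to 3. Fixed point.
Runner's attractor = {0, 2, 6, 7}; Keeper avoids the target exactly from the complement.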